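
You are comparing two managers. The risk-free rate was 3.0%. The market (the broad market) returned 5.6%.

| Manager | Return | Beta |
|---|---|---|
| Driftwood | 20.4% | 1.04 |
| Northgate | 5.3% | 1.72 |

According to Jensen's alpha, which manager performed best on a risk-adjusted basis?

Driftwood

Driftwood: α = 20.4% − [3.0% + 1.04 × (5.6% − 3.0%)] = 14.696
Northgate: α = 5.3% − [3.0% + 1.72 × (5.6% − 3.0%)] = -2.172
Highest: Driftwood (14.696).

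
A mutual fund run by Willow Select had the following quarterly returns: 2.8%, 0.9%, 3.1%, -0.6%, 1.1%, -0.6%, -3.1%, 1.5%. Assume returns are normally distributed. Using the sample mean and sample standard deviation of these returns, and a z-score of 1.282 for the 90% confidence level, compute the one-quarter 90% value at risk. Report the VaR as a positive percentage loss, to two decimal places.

Mean return μ = 5.10 / 8 = 0.6375%
Σ(r − μ)² = (2.8 − 0.6375)² + (0.9 − 0.6375)² + (3.1 − 0.6375)² + … = 28.7988
sample σ = √(28.7988 / 7) = √4.1141 = 2.0283%
VaR = −(μ − z·σ) = −(0.6375 − 1.282 × 2.0283) = −(-1.9628) = 1.9628%

1.96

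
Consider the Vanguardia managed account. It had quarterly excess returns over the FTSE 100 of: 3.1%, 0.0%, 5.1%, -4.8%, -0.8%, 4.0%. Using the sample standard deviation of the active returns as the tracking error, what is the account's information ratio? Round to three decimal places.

μ = (3.1 + 0 + 5.1 − 4.8 − 0.8 + 4) / 6 = 6.60 / 6 = 1.1000%
Σ(r − μ)² = (3.1 − 1.1000)² + (0 − 1.1000)² + (5.1 − 1.1000)² + … = 68.0400
sample σ = √(68.0400 / 5) = √13.6080 = 3.6889%
IR = μ / tracking error = 1.1000 / 3.6889 = 0.2982

0.298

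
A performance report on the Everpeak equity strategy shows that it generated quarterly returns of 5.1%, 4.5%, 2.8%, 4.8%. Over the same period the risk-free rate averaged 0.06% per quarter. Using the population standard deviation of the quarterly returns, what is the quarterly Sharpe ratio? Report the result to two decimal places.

r̄ = (5.1 + 4.5 + 2.8 + 4.8) / 4 = 4.3000%
Σ(r − r̄)² = (5.1 − 4.3000)² + (4.5 − 4.3000)² + (2.8 − 4.3000)² + … = 3.1800
σ = √[3.1800 / 4] = 0.8916%
Sharpe = (r̄ − rf) / σ = (4.3000 − 0.06) / 0.8916 = 4.2400 / 0.8916 = 4.7555

4.76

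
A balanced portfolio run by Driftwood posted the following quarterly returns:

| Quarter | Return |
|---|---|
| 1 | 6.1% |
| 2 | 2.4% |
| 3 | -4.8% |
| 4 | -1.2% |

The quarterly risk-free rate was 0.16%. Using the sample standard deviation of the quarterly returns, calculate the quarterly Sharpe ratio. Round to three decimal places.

r̄ = (6.1 + 2.4 − 4.8 − 1.2) / 4 = 0.6250%
Σ(r − r̄)² = 65.8875; sample σ = √(65.8875/3) = 4.6864%
Sharpe = (r̄ − rf) / σ = (0.6250 − 0.16) / 4.6864 = 0.4650 / 4.6864 = 0.0992

0.099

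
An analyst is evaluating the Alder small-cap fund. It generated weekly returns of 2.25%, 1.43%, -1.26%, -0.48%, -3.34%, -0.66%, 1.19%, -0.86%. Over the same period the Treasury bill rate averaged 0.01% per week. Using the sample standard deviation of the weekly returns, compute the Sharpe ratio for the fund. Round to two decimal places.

-0.13

μ = (2.25 + 1.43 − 1.26 − 0.48 − 3.34 − 0.66 + 1.19 − 0.86) / 8 = -0.2163%
Σ(r − μ)² = (2.25 − (-0.2163))² + (1.43 − (-0.2163))² + … = 22.2982
sample σ = √(22.2982 / 7) = √3.1855 = 1.7848%
Sharpe = (μ − rf) / σ = (-0.2163 − 0.01) / 1.7848 = -0.2263 / 1.7848 = -0.1268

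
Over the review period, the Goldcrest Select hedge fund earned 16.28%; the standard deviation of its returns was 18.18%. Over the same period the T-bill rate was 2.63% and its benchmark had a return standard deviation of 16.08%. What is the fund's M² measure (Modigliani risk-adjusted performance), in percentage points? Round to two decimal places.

14.70

Sharpe = (Rp − Rf) / σp = (16.28% − 2.63%) / 18.18% = 0.7508
M² = Rf + Sharpe × σm = 2.63% + 0.7508 × 16.08% = 14.7029%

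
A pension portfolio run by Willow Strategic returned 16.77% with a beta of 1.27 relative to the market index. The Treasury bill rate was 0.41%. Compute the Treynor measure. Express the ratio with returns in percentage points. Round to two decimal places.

Treynor = (Rp − Rf) / β = (16.77% − 0.41%) / 1.27 = 16.36 / 1.27 = 12.8819

12.88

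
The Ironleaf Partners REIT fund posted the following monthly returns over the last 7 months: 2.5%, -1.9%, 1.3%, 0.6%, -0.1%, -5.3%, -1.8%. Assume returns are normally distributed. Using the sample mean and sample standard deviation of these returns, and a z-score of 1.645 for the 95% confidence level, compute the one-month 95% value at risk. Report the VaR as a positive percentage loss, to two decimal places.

Mean return r̄ = -4.70 / 7 = -0.6714%
Sample std dev = √[40.0943 / 6] = 2.5850%
VaR = −(r̄ − z·σ) = −(-0.6714 − 1.645 × 2.5850) = −(-4.9237) = 4.9237%

4.92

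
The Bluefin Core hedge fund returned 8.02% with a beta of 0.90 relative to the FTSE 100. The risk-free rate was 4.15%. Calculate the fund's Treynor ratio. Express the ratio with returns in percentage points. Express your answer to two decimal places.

4.30

Treynor = (Rp − Rf) / β = (8.02% − 4.15%) / 0.90 = 3.87 / 0.90 = 4.3000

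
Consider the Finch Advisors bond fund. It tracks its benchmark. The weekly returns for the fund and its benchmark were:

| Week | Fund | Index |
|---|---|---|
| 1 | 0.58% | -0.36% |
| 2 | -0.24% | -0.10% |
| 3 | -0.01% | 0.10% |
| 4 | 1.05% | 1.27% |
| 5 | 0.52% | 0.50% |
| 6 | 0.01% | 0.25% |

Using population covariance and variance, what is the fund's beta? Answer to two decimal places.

r̄p = 0.3183%,  r̄m = 0.2767%
Cov = Σ(rp − r̄p)(rm − r̄m) / 6 = 0.1470
Var(rm) = Σ(rm − r̄m)² / 6 = 0.2693
β = Cov / Var = 0.1470 / 0.2693 = 0.5459

0.55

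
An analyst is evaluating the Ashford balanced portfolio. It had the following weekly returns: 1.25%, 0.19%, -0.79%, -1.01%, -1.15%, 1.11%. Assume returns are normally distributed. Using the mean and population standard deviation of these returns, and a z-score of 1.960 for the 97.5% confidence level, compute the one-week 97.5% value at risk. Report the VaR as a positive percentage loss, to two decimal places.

Mean return r̄ = -0.400 / 6 = -0.0667%
Population std dev = √[5.7707 / 6] = 0.9807%
VaR = −(r̄ − z·σ) = −(-0.0667 − 1.960 × 0.9807) = −(-1.9889) = 1.9889%

1.99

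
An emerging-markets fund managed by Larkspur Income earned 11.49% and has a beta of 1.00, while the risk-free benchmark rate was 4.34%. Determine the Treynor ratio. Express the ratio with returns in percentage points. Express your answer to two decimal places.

Treynor = (Rp − Rf) / β = (11.49% − 4.34%) / 1.00 = 7.15 / 1.00 = 7.1500

7.15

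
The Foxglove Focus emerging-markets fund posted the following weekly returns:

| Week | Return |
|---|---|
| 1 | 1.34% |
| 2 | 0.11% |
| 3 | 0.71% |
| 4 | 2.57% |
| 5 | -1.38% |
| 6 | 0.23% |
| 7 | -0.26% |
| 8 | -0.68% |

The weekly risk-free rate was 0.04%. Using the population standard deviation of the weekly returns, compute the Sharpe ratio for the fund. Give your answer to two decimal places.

0.25

r̄ = (1.34 + 0.11 + 0.71 + 2.57 − 1.38 + 0.23 − 0.26 − 0.68) / 8 = 2.640 / 8 = 0.3300%
Σ(r − r̄)² = (1.34 − 0.3300)² + (0.11 − 0.3300)² + … = 10.5328
population σ = √(10.5328 / 8) = √1.3166 = 1.1474%
Sharpe = (r̄ − rf) / σ = (0.3300 − 0.04) / 1.1474 = 0.2900 / 1.1474 = 0.2527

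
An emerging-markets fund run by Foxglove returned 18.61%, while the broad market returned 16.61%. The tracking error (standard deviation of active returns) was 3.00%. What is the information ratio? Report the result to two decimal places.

IR = (Rp − Rb) / TE = (18.61% − 16.61%) / 3.00% = 2.00% / 3.00% = 0.6667

0.67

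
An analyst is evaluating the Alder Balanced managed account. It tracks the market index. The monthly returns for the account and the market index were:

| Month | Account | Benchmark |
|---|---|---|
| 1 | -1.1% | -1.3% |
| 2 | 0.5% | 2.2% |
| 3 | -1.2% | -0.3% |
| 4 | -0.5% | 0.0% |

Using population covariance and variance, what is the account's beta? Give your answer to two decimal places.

0.50

r̄p = -0.5750%,  r̄m = 0.1500%
Cov = Σ(rp − r̄p)(rm − r̄m) / 4 = 0.8088
Var(rm) = Σ(rm − r̄m)² / 4 = 1.6325
β = Cov / Var = 0.8088 / 1.6325 = 0.4954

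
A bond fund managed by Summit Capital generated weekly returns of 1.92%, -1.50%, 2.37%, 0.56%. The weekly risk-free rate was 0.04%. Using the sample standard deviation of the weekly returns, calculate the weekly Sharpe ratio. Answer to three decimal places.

0.459

r̄ = (1.92 − 1.5 + 2.37 + 0.56) / 4 = 0.8375%
Σ(r − r̄)² = 9.0613; sample σ = √(9.0613/3) = 1.7379%
Sharpe = (r̄ − rf) / σ = (0.8375 − 0.04) / 1.7379 = 0.7975 / 1.7379 = 0.4589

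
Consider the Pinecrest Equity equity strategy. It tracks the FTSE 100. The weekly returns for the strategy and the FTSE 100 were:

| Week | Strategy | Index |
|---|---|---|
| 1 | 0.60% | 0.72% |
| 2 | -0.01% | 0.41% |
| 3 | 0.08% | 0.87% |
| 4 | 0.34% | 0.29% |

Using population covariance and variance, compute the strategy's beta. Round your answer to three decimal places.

r̄p = 0.2525%,  r̄m = 0.5725%
Cov = Σ(rp − r̄p)(rm − r̄m) / 4 = 0.0045
Var(rm) = Σ(rm − r̄m)² / 4 = 0.0541
β = Cov / Var = 0.0045 / 0.0541 = 0.0832

0.083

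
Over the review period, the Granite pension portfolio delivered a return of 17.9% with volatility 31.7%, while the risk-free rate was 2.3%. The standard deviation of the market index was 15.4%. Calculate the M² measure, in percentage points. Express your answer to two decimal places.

Sharpe = (Rp − Rf) / σp = (17.9% − 2.3%) / 31.7% = 0.4921
M² = Rf + Sharpe × σm = 2.3% + 0.4921 × 15.4% = 9.8783%

9.88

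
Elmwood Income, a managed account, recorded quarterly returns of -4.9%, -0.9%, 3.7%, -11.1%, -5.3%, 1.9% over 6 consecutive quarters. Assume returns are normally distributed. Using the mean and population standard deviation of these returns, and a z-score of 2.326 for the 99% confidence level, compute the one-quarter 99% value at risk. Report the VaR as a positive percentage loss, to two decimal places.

14.30

r̄ = (-4.9 − 0.9 + 3.7 − 11.1 − 5.3 + 1.9) / 6 = -2.7667%
Population σ = √[Σ(r − r̄)² / 6] = √[147.4933 / 6] = √24.5822 = 4.9580%
VaR = −(r̄ − z·σ) = −(-2.7667 − 2.326 × 4.9580) = −(-14.2990) = 14.2990%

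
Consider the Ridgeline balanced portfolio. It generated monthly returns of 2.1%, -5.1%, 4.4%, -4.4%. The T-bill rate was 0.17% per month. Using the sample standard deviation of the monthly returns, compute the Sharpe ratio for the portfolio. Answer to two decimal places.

μ = (2.1 − 5.1 + 4.4 − 4.4) / 4 = -3.00 / 4 = -0.7500%
Σ(r − μ)² = 66.8900; sample σ = √(66.8900/3) = 4.7219%
Sharpe = (μ − rf) / σ = (-0.7500 − 0.17) / 4.7219 = -0.9200 / 4.7219 = -0.1948

-0.19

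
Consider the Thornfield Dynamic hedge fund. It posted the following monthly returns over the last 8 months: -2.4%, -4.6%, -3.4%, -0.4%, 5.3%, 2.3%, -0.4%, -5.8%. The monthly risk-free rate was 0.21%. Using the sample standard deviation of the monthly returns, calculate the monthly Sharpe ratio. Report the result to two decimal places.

-0.38

Mean return r̄ = -9.40 / 8 = -1.1750%
Σ(r − r̄)² = (-2.4 − (-1.1750))² + (-4.6 − (-1.1750))² + … = 94.7750
σ = √[94.7750 / 7] = 3.6796%
Sharpe = (r̄ − rf) / σ = (-1.1750 − 0.21) / 3.6796 = -1.3850 / 3.6796 = -0.3764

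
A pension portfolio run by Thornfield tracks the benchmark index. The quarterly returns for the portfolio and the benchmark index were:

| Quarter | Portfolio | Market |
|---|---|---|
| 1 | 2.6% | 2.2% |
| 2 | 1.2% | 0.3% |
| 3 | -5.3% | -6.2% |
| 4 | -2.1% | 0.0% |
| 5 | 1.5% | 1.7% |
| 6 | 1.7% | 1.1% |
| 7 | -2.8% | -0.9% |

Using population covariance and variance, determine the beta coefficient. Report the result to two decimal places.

r̄p = -0.4571%,  r̄m = -0.2571%
Cov = Σ(rp − r̄p)(rm − r̄m) / 7 = 6.4367
Var(rm) = Σ(rm − r̄m)² / 7 = 6.8310
β = Cov / Var = 6.4367 / 6.8310 = 0.9423

0.94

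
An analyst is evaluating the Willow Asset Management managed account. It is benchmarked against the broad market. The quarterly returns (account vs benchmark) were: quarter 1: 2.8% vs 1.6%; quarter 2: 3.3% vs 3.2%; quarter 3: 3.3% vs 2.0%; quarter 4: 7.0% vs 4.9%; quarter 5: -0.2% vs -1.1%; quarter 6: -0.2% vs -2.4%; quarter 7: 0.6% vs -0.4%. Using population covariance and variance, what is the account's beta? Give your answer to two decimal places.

0.97

r̄p = 2.3714%,  r̄m = 1.1143%
Cov = Σ(rp − r̄p)(rm − r̄m) / 7 = 5.4147
Var(rm) = Σ(rm − r̄m)² / 7 = 5.6069
β = Cov / Var = 5.4147 / 5.6069 = 0.9657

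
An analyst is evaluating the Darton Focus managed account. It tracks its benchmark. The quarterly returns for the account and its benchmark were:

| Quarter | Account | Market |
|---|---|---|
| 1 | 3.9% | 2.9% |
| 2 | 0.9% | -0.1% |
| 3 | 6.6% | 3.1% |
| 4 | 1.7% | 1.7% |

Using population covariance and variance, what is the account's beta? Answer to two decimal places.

r̄p = 3.2750%,  r̄m = 1.9000%
Cov = Σ(rp − r̄p)(rm − r̄m) / 4 = 2.4200
Var(rm) = Σ(rm − r̄m)² / 4 = 1.6200
β = Cov / Var = 2.4200 / 1.6200 = 1.4938

1.49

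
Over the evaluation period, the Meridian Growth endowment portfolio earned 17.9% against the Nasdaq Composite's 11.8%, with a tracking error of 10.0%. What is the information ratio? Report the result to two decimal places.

IR = (Rp − Rb) / TE = (17.9% − 11.8%) / 10.0% = 6.10% / 10.0% = 0.6100

0.61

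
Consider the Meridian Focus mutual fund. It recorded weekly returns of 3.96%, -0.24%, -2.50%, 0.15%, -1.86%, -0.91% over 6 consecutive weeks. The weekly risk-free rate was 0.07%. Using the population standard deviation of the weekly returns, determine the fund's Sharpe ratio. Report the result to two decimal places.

-0.15

Mean return μ = -1.400 / 6 = -0.2333%
Σ(r − μ)² = 25.9727; population σ = √(25.9727/6) = 2.0806%
Sharpe = (μ − rf) / σ = (-0.2333 − 0.07) / 2.0806 = -0.3033 / 2.0806 = -0.1458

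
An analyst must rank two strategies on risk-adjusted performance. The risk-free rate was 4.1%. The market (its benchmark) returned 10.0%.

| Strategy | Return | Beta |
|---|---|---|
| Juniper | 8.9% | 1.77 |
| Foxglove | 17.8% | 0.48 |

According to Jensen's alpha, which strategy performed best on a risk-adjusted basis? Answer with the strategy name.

Juniper: α = 8.9% − [4.1% + 1.77 × (10.0% − 4.1%)] = -5.643
Foxglove: α = 17.8% − [4.1% + 0.48 × (10.0% − 4.1%)] = 10.868
Highest: Foxglove (10.868).

Foxglove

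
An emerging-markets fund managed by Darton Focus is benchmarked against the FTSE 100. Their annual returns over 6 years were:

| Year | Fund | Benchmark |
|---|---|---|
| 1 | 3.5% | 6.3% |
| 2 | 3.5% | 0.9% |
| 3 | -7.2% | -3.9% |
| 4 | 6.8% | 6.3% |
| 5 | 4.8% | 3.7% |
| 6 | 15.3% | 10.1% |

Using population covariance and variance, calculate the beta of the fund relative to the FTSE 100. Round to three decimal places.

r̄p = 4.4500%,  r̄m = 3.9000%
Cov = Σ(rp − r̄p)(rm − r̄m) / 6 = 27.3800
Var(rm) = Σ(rm − r̄m)² / 6 = 19.9733
β = Cov / Var = 27.3800 / 19.9733 = 1.3708

1.371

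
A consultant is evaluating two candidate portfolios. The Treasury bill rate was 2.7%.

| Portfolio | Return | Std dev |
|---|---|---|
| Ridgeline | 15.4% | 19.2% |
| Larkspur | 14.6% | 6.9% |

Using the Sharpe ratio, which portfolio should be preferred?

Larkspur

Ridgeline: Sharpe ratio = (15.4% − 2.7%) / 19.2% = 0.661
Larkspur: Sharpe ratio = (14.6% − 2.7%) / 6.9% = 1.725
Highest: Larkspur (1.725).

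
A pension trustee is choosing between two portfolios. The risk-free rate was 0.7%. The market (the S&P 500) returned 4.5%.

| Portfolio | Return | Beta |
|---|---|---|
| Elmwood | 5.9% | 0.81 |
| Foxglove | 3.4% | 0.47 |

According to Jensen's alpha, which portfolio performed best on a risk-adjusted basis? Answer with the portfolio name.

Elmwood

Elmwood: α = 5.9% − [0.7% + 0.81 × (4.5% − 0.7%)] = 2.122
Foxglove: α = 3.4% − [0.7% + 0.47 × (4.5% − 0.7%)] = 0.914
Highest: Elmwood (2.122).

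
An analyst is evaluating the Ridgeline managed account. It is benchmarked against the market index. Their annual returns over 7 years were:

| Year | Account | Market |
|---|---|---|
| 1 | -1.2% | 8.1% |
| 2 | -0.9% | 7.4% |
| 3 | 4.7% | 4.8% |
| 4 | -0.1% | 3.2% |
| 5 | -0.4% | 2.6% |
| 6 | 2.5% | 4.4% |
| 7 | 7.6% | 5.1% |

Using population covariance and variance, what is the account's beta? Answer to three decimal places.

r̄p = 1.7429%,  r̄m = 5.0857%
Cov = Σ(rp − r̄p)(rm − r̄m) / 7 = -1.0665
Var(rm) = Σ(rm − r̄m)² / 7 = 3.5327
β = Cov / Var = -1.0665 / 3.5327 = -0.3019

-0.302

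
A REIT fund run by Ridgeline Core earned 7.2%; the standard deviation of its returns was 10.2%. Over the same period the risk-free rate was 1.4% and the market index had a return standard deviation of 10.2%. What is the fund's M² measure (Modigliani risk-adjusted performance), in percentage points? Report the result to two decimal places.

7.20

Sharpe = (Rp − Rf) / σp = (7.2% − 1.4%) / 10.2% = 0.5686
M² = Rf + Sharpe × σm = 1.4% + 0.5686 × 10.2% = 7.1997%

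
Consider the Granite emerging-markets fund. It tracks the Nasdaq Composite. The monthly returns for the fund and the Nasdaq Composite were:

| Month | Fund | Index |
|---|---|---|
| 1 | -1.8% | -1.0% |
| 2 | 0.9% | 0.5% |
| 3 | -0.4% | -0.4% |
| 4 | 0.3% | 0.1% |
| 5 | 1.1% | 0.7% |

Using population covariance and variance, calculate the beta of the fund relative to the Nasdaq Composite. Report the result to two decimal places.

1.68

r̄p = 0.0200%,  r̄m = -0.0200%
Cov = Σ(rp − r̄p)(rm − r̄m) / 5 = 0.6424
Var(rm) = Σ(rm − r̄m)² / 5 = 0.3816
β = Cov / Var = 0.6424 / 0.3816 = 1.6834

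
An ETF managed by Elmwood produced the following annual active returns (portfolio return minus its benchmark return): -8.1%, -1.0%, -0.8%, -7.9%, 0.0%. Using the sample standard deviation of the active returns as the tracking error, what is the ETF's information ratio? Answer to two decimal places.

r̄ = (-8.1 − 1 − 0.8 − 7.9 + 0) / 5 = -17.80 / 5 = -3.5600%
Σ(r − r̄)² = 66.2920; sample σ = √(66.2920/4) = 4.0710%
IR = r̄ / tracking error = -3.5600 / 4.0710 = -0.8745

-0.87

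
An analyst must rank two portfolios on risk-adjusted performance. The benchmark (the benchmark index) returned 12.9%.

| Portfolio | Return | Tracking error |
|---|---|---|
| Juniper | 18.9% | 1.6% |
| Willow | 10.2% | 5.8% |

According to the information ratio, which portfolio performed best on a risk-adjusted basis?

Juniper: IR = (18.9% − 12.9%) / 1.6% = 3.750
Willow: IR = (10.2% − 12.9%) / 5.8% = -0.466
Highest: Juniper (3.750).

Juniper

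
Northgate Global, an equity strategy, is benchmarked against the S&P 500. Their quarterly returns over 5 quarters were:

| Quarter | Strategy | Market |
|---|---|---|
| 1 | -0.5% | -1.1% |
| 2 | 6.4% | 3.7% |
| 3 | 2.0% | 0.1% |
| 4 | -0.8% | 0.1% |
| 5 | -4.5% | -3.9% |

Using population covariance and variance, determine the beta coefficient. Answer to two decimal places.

r̄p = 0.5200%,  r̄m = -0.2200%
Cov = Σ(rp − r̄p)(rm − r̄m) / 5 = 8.4944
Var(rm) = Σ(rm − r̄m)² / 5 = 5.9776
β = Cov / Var = 8.4944 / 5.9776 = 1.4210

1.42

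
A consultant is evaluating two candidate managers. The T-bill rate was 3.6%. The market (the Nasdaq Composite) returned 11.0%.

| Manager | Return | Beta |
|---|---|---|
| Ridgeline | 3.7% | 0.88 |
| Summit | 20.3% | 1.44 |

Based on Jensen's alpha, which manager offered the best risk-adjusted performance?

Ridgeline: α = 3.7% − [3.6% + 0.88 × (11.0% − 3.6%)] = -6.412
Summit: α = 20.3% − [3.6% + 1.44 × (11.0% − 3.6%)] = 6.044
Highest: Summit (6.044).

Summit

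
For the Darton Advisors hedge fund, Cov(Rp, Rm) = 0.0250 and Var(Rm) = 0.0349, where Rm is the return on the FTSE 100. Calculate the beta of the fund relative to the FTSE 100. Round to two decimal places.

0.72

β = Cov(Rp, Rm) / Var(Rm) = 0.0250 / 0.0349 = 0.7163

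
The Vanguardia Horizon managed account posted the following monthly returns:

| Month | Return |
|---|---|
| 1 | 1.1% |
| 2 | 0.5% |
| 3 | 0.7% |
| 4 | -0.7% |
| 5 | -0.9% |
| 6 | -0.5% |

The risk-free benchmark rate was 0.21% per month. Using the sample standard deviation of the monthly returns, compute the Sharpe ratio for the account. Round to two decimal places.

μ = (1.1 + 0.5 + 0.7 − 0.7 − 0.9 − 0.5) / 6 = 0.0333%
Σ(r − μ)² = (1.1 − 0.0333)² + (0.5 − 0.0333)² + … = 3.4933
sample σ = √(3.4933 / 5) = √0.6987 = 0.8359%
Sharpe = (μ − rf) / σ = (0.0333 − 0.21) / 0.8359 = -0.1767 / 0.8359 = -0.2114

-0.21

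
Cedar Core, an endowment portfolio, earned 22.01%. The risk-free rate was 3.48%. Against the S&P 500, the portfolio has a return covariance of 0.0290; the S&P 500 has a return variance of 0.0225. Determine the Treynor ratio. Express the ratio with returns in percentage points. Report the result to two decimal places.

14.38

β = Cov / Var = 0.0290 / 0.0225 = 1.2889
Treynor = (Rp − Rf) / β = (22.01% − 3.48%) / 1.2889 = 18.53 / 1.2889 = 14.3766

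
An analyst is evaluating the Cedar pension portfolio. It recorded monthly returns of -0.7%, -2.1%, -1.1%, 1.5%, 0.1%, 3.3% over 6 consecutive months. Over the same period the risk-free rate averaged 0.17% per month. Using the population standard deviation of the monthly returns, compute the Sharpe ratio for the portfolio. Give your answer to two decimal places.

r̄ = (-0.7 − 2.1 − 1.1 + 1.5 + 0.1 + 3.3) / 6 = 0.1667%
Population std dev = √[19.0933 / 6] = 1.7839%
Sharpe = (r̄ − rf) / σ = (0.1667 − 0.17) / 1.7839 = -0.0033 / 1.7839 = -0.0018

0.00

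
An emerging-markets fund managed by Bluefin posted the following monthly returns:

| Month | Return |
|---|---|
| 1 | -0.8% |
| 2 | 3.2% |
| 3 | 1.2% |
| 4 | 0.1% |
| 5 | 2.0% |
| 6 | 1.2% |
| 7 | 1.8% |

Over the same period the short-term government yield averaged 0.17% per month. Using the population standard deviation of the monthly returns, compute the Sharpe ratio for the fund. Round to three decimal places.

r̄ = (-0.8 + 3.2 + 1.2 + 0.1 + 2 + 1.2 + 1.8) / 7 = 1.2429%
Population σ = √[Σ(r − r̄)² / 7] = √[10.1971 / 7] = √1.4567 = 1.2069%
Sharpe = (r̄ − rf) / σ = (1.2429 − 0.17) / 1.2069 = 1.0729 / 1.2069 = 0.8890

0.889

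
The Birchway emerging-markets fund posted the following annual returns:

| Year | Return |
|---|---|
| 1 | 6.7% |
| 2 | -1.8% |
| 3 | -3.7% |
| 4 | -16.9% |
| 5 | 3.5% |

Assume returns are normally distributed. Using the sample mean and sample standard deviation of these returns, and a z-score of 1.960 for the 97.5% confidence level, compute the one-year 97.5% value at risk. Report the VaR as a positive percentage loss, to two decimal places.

Mean return r̄ = -12.20 / 5 = -2.4400%
Sample σ = √[Σ(r − r̄)² / 4] = √[329.9120 / 4] = √82.4780 = 9.0817%
VaR = −(r̄ − z·σ) = −(-2.4400 − 1.960 × 9.0817) = −(-20.2401) = 20.2401%

20.24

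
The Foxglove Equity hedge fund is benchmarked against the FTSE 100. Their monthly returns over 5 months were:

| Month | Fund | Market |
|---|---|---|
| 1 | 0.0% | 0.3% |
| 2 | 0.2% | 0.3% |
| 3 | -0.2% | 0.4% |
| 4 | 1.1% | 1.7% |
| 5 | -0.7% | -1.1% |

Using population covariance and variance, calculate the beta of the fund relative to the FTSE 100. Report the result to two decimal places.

r̄p = 0.0800%,  r̄m = 0.3200%
Cov = Σ(rp − r̄p)(rm − r̄m) / 5 = 0.4984
Var(rm) = Σ(rm − r̄m)² / 5 = 0.7856
β = Cov / Var = 0.4984 / 0.7856 = 0.6344

0.63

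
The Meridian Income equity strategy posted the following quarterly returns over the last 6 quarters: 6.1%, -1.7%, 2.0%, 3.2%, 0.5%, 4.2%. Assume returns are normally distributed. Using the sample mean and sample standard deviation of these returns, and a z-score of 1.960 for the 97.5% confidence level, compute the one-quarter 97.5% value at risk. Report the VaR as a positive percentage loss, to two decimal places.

r̄ = (6.1 − 1.7 + 2 + 3.2 + 0.5 + 4.2) / 6 = 14.30 / 6 = 2.3833%
Sample σ = √[Σ(r − r̄)² / 5] = √[38.1483 / 5] = √7.6297 = 2.7622%
VaR = −(r̄ − z·σ) = −(2.3833 − 1.960 × 2.7622) = −(-3.0306) = 3.0306%

3.03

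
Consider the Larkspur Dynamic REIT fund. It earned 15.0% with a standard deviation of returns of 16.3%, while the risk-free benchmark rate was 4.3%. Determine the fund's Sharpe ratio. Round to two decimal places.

Sharpe = (Rp − Rf) / σp = (15.0% − 4.3%) / 16.3% = 10.70% / 16.3% = 0.6564

0.66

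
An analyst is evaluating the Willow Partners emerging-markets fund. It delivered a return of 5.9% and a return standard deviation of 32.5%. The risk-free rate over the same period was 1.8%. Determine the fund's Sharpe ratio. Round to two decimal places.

0.13

Sharpe = (Rp − Rf) / σp = (5.9% − 1.8%) / 32.5% = 4.10% / 32.5% = 0.1262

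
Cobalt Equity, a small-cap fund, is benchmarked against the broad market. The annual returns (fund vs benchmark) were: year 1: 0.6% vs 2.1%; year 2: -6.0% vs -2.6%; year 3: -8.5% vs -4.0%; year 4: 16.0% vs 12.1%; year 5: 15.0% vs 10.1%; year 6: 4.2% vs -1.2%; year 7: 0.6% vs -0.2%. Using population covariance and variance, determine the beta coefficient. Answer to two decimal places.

r̄p = 3.1286%,  r̄m = 2.3286%
Cov = Σ(rp − r̄p)(rm − r̄m) / 7 = 48.5435
Var(rm) = Σ(rm − r̄m)² / 7 = 34.1592
β = Cov / Var = 48.5435 / 34.1592 = 1.4211

1.42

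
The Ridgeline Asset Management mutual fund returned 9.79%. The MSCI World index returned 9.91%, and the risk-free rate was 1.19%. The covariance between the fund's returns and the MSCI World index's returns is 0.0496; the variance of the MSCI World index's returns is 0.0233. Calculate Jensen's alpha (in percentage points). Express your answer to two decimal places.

-9.96

β = Cov / Var = 0.0496 / 0.0233 = 2.1288
E[R] = Rf + β(Rm − Rf) = 1.19% + 2.1288 × (9.91% − 1.19%) = 19.7531%
α = Rp − E[R] = 9.79% − 19.7531% = -9.9631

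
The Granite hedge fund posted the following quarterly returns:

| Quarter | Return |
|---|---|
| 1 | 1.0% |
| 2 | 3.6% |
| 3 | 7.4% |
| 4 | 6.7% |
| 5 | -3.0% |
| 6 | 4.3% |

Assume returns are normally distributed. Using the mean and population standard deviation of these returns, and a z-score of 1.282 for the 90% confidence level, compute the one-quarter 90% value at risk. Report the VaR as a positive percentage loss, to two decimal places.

1.18

μ = (1 + 3.6 + 7.4 + 6.7 − 3 + 4.3) / 6 = 20.00 / 6 = 3.3333%
Population std dev = √[74.4333 / 6] = 3.5222%
VaR = −(μ − z·σ) = −(3.3333 − 1.282 × 3.5222) = −(-1.1822) = 1.1822%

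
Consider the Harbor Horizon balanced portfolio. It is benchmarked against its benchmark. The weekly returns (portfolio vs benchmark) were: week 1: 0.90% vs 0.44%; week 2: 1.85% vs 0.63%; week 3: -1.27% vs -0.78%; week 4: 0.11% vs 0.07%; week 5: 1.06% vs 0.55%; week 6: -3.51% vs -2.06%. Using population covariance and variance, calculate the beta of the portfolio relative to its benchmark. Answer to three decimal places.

r̄p = -0.1433%,  r̄m = -0.1917%
Cov = Σ(rp − r̄p)(rm − r̄m) / 6 = 1.7014
Var(rm) = Σ(rm − r̄m)² / 6 = 0.9216
β = Cov / Var = 1.7014 / 0.9216 = 1.8461

1.846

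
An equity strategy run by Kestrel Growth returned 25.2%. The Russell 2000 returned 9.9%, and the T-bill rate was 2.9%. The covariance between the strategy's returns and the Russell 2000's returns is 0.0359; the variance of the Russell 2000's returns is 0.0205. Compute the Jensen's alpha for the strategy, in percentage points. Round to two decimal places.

β = Cov / Var = 0.0359 / 0.0205 = 1.7512
E[R] = Rf + β(Rm − Rf) = 2.9% + 1.7512 × (9.9% − 2.9%) = 15.1584%
α = Rp − E[R] = 25.2% − 15.1584% = 10.0416

10.04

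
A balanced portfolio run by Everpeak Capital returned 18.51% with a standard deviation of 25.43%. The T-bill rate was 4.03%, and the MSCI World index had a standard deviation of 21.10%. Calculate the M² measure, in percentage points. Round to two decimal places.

16.04

Sharpe = (Rp − Rf) / σp = (18.51% − 4.03%) / 25.43% = 0.5694
M² = Rf + Sharpe × σm = 4.03% + 0.5694 × 21.10% = 16.0443%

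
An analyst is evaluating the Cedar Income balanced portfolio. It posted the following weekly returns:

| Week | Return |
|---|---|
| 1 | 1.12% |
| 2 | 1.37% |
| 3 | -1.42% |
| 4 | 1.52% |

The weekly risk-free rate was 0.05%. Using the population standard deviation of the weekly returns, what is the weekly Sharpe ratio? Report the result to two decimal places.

0.50

Mean return r̄ = 2.590 / 4 = 0.6475%
Σ(r − r̄)² = 5.7811; population σ = √(5.7811/4) = 1.2022%
Sharpe = (r̄ − rf) / σ = (0.6475 − 0.05) / 1.2022 = 0.5975 / 1.2022 = 0.4970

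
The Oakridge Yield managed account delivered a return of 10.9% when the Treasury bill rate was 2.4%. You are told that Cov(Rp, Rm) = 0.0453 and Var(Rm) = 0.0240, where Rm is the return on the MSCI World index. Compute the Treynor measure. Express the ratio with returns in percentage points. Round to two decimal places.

β = Cov / Var = 0.0453 / 0.0240 = 1.8875
Treynor = (Rp − Rf) / β = (10.9% − 2.4%) / 1.8875 = 8.50 / 1.8875 = 4.5033

4.50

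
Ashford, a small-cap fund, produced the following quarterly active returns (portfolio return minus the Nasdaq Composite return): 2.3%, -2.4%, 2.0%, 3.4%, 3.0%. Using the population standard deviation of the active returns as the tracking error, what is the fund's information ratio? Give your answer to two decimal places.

r̄ = (2.3 − 2.4 + 2 + 3.4 + 3) / 5 = 1.6600%
Σ(r − r̄)² = 21.8320; population σ = √(21.8320/5) = 2.0896%
IR = r̄ / tracking error = 1.6600 / 2.0896 = 0.7944

0.79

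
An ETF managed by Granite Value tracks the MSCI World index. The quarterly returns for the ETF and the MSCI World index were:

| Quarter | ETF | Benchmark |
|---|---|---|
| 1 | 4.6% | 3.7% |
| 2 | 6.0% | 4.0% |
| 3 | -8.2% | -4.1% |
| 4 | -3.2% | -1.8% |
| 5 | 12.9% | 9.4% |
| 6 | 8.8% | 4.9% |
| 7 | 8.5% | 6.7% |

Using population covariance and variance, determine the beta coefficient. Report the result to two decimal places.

1.55

r̄p = 4.2000%,  r̄m = 3.2571%
Cov = Σ(rp − r̄p)(rm − r̄m) / 7 = 29.4243
Var(rm) = Σ(rm − r̄m)² / 7 = 18.9624
β = Cov / Var = 29.4243 / 18.9624 = 1.5517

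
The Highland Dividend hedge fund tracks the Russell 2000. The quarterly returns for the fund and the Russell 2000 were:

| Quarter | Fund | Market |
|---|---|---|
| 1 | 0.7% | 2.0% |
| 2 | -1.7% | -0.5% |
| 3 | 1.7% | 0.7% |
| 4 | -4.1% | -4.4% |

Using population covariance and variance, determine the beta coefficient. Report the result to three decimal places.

r̄p = -0.8500%,  r̄m = -0.5500%
Cov = Σ(rp − r̄p)(rm − r̄m) / 4 = 4.9025
Var(rm) = Σ(rm − r̄m)² / 4 = 5.7225
β = Cov / Var = 4.9025 / 5.7225 = 0.8567

0.857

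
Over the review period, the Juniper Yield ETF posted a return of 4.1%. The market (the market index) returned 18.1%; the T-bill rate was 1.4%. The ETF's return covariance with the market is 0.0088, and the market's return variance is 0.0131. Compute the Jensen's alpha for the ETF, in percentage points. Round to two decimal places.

-8.52

β = Cov / Var = 0.0088 / 0.0131 = 0.6718
E[R] = Rf + β(Rm − Rf) = 1.4% + 0.6718 × (18.1% − 1.4%) = 12.6191%
α = Rp − E[R] = 4.1% − 12.6191% = -8.5191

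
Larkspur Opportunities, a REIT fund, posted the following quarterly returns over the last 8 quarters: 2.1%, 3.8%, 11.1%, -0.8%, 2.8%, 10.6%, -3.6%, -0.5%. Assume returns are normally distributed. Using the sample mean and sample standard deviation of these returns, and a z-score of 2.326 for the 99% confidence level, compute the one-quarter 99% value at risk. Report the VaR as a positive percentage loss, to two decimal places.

9.08

r̄ = (2.1 + 3.8 + 11.1 − 0.8 + 2.8 + 10.6 − 3.6 − 0.5) / 8 = 25.50 / 8 = 3.1875%
Σ(r − r̄)² = (2.1 − 3.1875)² + (3.8 − 3.1875)² + … = 194.8288
sample σ = √(194.8288 / 7) = √27.8327 = 5.2757%
VaR = −(r̄ − z·σ) = −(3.1875 − 2.326 × 5.2757) = −(-9.0838) = 9.0838%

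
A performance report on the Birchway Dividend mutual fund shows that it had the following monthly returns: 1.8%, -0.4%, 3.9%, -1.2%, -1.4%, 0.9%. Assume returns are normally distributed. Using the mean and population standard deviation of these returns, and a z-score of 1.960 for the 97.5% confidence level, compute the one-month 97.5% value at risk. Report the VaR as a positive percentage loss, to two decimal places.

3.04

Mean return r̄ = 3.60 / 6 = 0.6000%
Population std dev = √[20.6600 / 6] = 1.8556%
VaR = −(r̄ − z·σ) = −(0.6000 − 1.960 × 1.8556) = −(-3.0370) = 3.0370%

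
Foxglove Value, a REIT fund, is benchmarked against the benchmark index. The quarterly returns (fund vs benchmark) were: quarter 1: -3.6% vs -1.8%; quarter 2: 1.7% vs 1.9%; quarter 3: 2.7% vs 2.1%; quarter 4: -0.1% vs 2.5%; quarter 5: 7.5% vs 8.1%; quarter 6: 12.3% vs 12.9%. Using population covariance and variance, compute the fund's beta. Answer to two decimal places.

1.05

r̄p = 3.4167%,  r̄m = 4.2833%
Cov = Σ(rp − r̄p)(rm − r̄m) / 6 = 24.4569
Var(rm) = Σ(rm − r̄m)² / 6 = 23.2414
β = Cov / Var = 24.4569 / 23.2414 = 1.0523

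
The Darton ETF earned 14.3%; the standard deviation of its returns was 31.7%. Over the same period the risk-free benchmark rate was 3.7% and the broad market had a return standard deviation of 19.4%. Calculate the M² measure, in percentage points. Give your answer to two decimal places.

Sharpe = (Rp − Rf) / σp = (14.3% − 3.7%) / 31.7% = 0.3344
M² = Rf + Sharpe × σm = 3.7% + 0.3344 × 19.4% = 10.1874%

10.19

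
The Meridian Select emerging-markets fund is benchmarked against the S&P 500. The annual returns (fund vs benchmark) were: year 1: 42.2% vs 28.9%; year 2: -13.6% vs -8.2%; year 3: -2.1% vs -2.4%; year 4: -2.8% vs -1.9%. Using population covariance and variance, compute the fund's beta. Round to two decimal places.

1.47

r̄p = 5.9250%,  r̄m = 4.1000%
Cov = Σ(rp − r̄p)(rm − r̄m) / 4 = 311.0725
Var(rm) = Σ(rm − r̄m)² / 4 = 211.1450
β = Cov / Var = 311.0725 / 211.1450 = 1.4733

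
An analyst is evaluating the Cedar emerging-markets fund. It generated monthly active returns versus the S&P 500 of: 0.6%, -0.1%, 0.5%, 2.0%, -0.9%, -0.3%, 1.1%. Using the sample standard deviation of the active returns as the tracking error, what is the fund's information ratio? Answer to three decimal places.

r̄ = (0.6 − 0.1 + 0.5 + 2 − 0.9 − 0.3 + 1.1) / 7 = 0.4143%
Σ(r − r̄)² = 5.5286; sample σ = √(5.5286/6) = 0.9599%
IR = r̄ / tracking error = 0.4143 / 0.9599 = 0.4316

0.432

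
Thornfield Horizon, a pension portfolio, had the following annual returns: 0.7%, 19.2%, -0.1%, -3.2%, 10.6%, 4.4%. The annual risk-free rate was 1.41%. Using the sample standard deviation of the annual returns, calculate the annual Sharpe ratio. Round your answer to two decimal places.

0.46

Mean return μ = 31.60 / 6 = 5.2667%
Σ(r − μ)² = 344.6733; sample σ = √(344.6733/5) = 8.3027%
Sharpe = (μ − rf) / σ = (5.2667 − 1.41) / 8.3027 = 3.8567 / 8.3027 = 0.4645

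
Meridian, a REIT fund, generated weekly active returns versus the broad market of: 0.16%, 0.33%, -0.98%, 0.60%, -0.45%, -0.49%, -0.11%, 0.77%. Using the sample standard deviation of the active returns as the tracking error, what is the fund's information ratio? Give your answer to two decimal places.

Mean return r̄ = -0.170 / 8 = -0.0213%
Σ(r − r̄)² = (0.16 − (-0.0213))² + (0.33 − (-0.0213))² + (-0.98 − (-0.0213))² + … = 2.4989
sample σ = √(2.4989 / 7) = √0.3570 = 0.5975%
IR = r̄ / tracking error = -0.0213 / 0.5975 = -0.0356

-0.04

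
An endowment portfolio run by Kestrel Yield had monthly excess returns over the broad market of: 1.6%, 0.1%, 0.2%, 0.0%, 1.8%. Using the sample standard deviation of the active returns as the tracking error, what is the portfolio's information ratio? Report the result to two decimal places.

0.84

r̄ = (1.6 + 0.1 + 0.2 + 0 + 1.8) / 5 = 3.70 / 5 = 0.7400%
Σ(r − r̄)² = (1.6 − 0.7400)² + (0.1 − 0.7400)² + (0.2 − 0.7400)² + … = 3.1120
σ = √[3.1120 / 4] = 0.8820%
IR = r̄ / tracking error = 0.7400 / 0.8820 = 0.8390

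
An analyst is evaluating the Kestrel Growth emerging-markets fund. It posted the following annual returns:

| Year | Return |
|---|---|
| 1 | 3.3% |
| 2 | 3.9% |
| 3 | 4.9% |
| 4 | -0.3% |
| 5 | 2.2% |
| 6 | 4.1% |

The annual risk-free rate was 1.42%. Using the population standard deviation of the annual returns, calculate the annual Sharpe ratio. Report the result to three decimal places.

0.942

μ = (3.3 + 3.9 + 4.9 − 0.3 + 2.2 + 4.1) / 6 = 3.0167%
Σ(r − μ)² = 17.2483; population σ = √(17.2483/6) = 1.6955%
Sharpe = (μ − rf) / σ = (3.0167 − 1.42) / 1.6955 = 1.5967 / 1.6955 = 0.9417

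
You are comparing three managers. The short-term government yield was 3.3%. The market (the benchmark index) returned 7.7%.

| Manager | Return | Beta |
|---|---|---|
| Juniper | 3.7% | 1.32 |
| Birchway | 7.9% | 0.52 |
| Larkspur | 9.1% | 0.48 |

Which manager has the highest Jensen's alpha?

Juniper: α = 3.7% − [3.3% + 1.32 × (7.7% − 3.3%)] = -5.408
Birchway: α = 7.9% − [3.3% + 0.52 × (7.7% − 3.3%)] = 2.312
Larkspur: α = 9.1% − [3.3% + 0.48 × (7.7% − 3.3%)] = 3.688
Highest: Larkspur (3.688).

Larkspur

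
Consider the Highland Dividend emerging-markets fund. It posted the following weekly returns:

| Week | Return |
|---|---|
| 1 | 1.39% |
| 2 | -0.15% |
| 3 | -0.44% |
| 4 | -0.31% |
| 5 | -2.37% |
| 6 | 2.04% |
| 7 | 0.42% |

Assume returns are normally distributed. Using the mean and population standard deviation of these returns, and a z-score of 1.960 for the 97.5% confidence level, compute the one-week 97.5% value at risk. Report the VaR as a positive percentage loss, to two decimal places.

Mean return r̄ = 0.580 / 7 = 0.0829%
Σ(r − r̄)² = (1.39 − 0.0829)² + (-0.15 − 0.0829)² + (-0.44 − 0.0829)² + … = 12.1511
σ = √[12.1511 / 7] = 1.3175%
VaR = −(r̄ − z·σ) = −(0.0829 − 1.960 × 1.3175) = −(-2.4994) = 2.4994%

2.50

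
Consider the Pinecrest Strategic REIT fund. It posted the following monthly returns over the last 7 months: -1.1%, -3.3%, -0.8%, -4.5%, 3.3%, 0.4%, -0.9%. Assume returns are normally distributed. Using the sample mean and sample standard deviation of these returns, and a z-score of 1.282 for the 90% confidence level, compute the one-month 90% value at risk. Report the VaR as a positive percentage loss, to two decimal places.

Mean return r̄ = -6.90 / 7 = -0.9857%
Σ(r − r̄)² = (-1.1 − (-0.9857))² + (-3.3 − (-0.9857))² + (-0.8 − (-0.9857))² + … = 38.0486
σ = √[38.0486 / 6] = 2.5182%
VaR = −(r̄ − z·σ) = −(-0.9857 − 1.282 × 2.5182) = −(-4.2140) = 4.2140%

4.21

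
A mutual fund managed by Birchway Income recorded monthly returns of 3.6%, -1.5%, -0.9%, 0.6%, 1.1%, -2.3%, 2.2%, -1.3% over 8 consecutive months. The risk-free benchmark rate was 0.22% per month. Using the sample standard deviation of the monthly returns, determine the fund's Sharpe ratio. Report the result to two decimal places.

μ = (3.6 − 1.5 − 0.9 + 0.6 + 1.1 − 2.3 + 2.2 − 1.3) / 8 = 0.1875%
Sample std dev = √[29.1288 / 7] = 2.0399%
Sharpe = (μ − rf) / σ = (0.1875 − 0.22) / 2.0399 = -0.0325 / 2.0399 = -0.0159

-0.02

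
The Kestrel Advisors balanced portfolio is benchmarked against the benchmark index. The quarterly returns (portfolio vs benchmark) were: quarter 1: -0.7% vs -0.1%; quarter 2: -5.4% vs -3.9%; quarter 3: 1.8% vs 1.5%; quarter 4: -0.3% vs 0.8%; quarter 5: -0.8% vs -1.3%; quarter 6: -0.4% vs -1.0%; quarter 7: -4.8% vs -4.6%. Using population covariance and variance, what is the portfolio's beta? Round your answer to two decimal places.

r̄p = -1.5143%,  r̄m = -1.2286%
Cov = Σ(rp − r̄p)(rm − r̄m) / 7 = 4.8696
Var(rm) = Σ(rm − r̄m)² / 7 = 4.4849
β = Cov / Var = 4.8696 / 4.4849 = 1.0858

1.09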